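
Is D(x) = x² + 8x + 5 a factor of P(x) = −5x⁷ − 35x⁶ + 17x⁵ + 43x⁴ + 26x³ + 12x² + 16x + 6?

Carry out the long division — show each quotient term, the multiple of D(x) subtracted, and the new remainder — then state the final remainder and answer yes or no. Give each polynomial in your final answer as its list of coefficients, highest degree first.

R = [-4], so D(x) is not a factor of P(x). no

Step 1: lead(−5x⁷ − 35x⁶ + 17x⁵ + 43x⁴ + 26x³ + 12x² + 16x + 6) ÷ lead(D) = −5x⁷ ÷ x² = −5x⁵. Subtract (−5x⁵)·D = −5x⁷ − 40x⁶ − 25x⁵. Remainder: 5x⁶ + 42x⁵ + 43x⁴ + 26x³ + 12x² + 16x + 6.
Step 2: lead(5x⁶ + 42x⁵ + 43x⁴ + 26x³ + 12x² + 16x + 6) ÷ lead(D) = 5x⁶ ÷ x² = 5x⁴. Subtract (5x⁴)·D = 5x⁶ + 40x⁵ + 25x⁴. Remainder: 2x⁵ + 18x⁴ + 26x³ + 12x² + 16x + 6.
Step 3: lead(2x⁵ + 18x⁴ + 26x³ + 12x² + 16x + 6) ÷ lead(D) = 2x⁵ ÷ x² = 2x³. Subtract (2x³)·D = 2x⁵ + 16x⁴ + 10x³. Remainder: 2x⁴ + 16x³ + 12x² + 16x + 6.
Step 4: lead(2x⁴ + 16x³ + 12x² + 16x + 6) ÷ lead(D) = 2x⁴ ÷ x² = 2x². Subtract (2x²)·D = 2x⁴ + 16x³ + 10x². Remainder: 2x² + 16x + 6.
Step 5: lead(2x² + 16x + 6) ÷ lead(D) = 2x² ÷ x² = 2. Subtract (2)·D = 2x² + 16x + 10. Remainder: −4.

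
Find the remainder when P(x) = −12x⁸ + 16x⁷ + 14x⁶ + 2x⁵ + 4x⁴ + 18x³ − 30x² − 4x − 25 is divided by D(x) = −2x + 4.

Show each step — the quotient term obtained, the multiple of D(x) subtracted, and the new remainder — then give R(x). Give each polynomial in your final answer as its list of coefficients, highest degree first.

R = [-9]

Step 1: lead(−12x⁸ + 16x⁷ + 14x⁶ + 2x⁵ + 4x⁴ + 18x³ − 30x² − 4x − 25) ÷ lead(D) = −12x⁸ ÷ −2x = 6x⁷. Subtract (6x⁷)·D = −12x⁸ + 24x⁷. Remainder: −8x⁷ + 14x⁶ + 2x⁵ + 4x⁴ + 18x³ − 30x² − 4x − 25.
Step 2: lead(−8x⁷ + 14x⁶ + 2x⁵ + 4x⁴ + 18x³ − 30x² − 4x − 25) ÷ lead(D) = −8x⁷ ÷ −2x = 4x⁶. Subtract (4x⁶)·D = −8x⁷ + 16x⁶. Remainder: −2x⁶ + 2x⁵ + 4x⁴ + 18x³ − 30x² − 4x − 25.
Step 3: lead(−2x⁶ + 2x⁵ + 4x⁴ + 18x³ − 30x² − 4x − 25) ÷ lead(D) = −2x⁶ ÷ −2x = x⁵. Subtract (x⁵)·D = −2x⁶ + 4x⁵. Remainder: −2x⁵ + 4x⁴ + 18x³ − 30x² − 4x − 25.
Step 4: lead(−2x⁵ + 4x⁴ + 18x³ − 30x² − 4x − 25) ÷ lead(D) = −2x⁵ ÷ −2x = x⁴. Subtract (x⁴)·D = −2x⁵ + 4x⁴. Remainder: 18x³ − 30x² − 4x − 25.
Step 5: lead(18x³ − 30x² − 4x − 25) ÷ lead(D) = 18x³ ÷ −2x = −9x². Subtract (−9x²)·D = 18x³ − 36x². Remainder: 6x² − 4x − 25.
Step 6: lead(6x² − 4x − 25) ÷ lead(D) = 6x² ÷ −2x = −3x. Subtract (−3x)·D = 6x² − 12x. Remainder: 8x − 25.
Step 7: lead(8x − 25) ÷ lead(D) = 8x ÷ −2x = −4. Subtract (−4)·D = 8x − 16. Remainder: −9.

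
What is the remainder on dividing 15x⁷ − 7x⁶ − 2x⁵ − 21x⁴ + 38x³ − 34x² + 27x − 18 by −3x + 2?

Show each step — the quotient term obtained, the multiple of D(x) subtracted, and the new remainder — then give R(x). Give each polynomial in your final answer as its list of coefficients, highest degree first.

R = [-8]

Step 1: lead(15x⁷ − 7x⁶ − 2x⁵ − 21x⁴ + 38x³ − 34x² + 27x − 18) ÷ lead(D) = 15x⁷ ÷ −3x = −5x⁶. Subtract (−5x⁶)·D = 15x⁷ − 10x⁶. Remainder: 3x⁶ − 2x⁵ − 21x⁴ + 38x³ − 34x² + 27x − 18.
Step 2: lead(3x⁶ − 2x⁵ − 21x⁴ + 38x³ − 34x² + 27x − 18) ÷ lead(D) = 3x⁶ ÷ −3x = −x⁵. Subtract (−x⁵)·D = 3x⁶ − 2x⁵. Remainder: −21x⁴ + 38x³ − 34x² + 27x − 18.
Step 3: lead(−21x⁴ + 38x³ − 34x² + 27x − 18) ÷ lead(D) = −21x⁴ ÷ −3x = 7x³. Subtract (7x³)·D = −21x⁴ + 14x³. Remainder: 24x³ − 34x² + 27x − 18.
Step 4: lead(24x³ − 34x² + 27x − 18) ÷ lead(D) = 24x³ ÷ −3x = −8x². Subtract (−8x²)·D = 24x³ − 16x². Remainder: −18x² + 27x − 18.
Step 5: lead(−18x² + 27x − 18) ÷ lead(D) = −18x² ÷ −3x = 6x. Subtract (6x)·D = −18x² + 12x. Remainder: 15x − 18.
Step 6: lead(15x − 18) ÷ lead(D) = 15x ÷ −3x = −5. Subtract (−5)·D = 15x − 10. Remainder: −8.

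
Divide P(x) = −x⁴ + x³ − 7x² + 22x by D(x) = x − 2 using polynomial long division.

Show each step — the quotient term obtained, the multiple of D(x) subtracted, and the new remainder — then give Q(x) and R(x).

Q(x) = −x³ − x² − 9x + 4; R(x) = 8

Step 1: lead(−x⁴ + x³ − 7x² + 22x) ÷ lead(D) = −x⁴ ÷ x = −x³. Subtract (−x³)·D = −x⁴ + 2x³. Remainder: −x³ − 7x² + 22x.
Step 2: lead(−x³ − 7x² + 22x) ÷ lead(D) = −x³ ÷ x = −x². Subtract (−x²)·D = −x³ + 2x². Remainder: −9x² + 22x.
Step 3: lead(−9x² + 22x) ÷ lead(D) = −9x² ÷ x = −9x. Subtract (−9x)·D = −9x² + 18x. Remainder: 4x.
Step 4: lead(4x) ÷ lead(D) = 4x ÷ x = 4. Subtract (4)·D = 4x − 8. Remainder: 8.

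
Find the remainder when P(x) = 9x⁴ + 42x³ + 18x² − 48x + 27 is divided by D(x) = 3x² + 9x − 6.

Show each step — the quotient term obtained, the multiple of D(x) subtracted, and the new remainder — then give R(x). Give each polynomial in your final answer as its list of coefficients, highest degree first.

Step 1: lead(9x⁴ + 42x³ + 18x² − 48x + 27) ÷ lead(D) = 9x⁴ ÷ 3x² = 3x². Subtract (3x²)·D = 9x⁴ + 27x³ − 18x². Remainder: 15x³ + 36x² − 48x + 27.
Step 2: lead(15x³ + 36x² − 48x + 27) ÷ lead(D) = 15x³ ÷ 3x² = 5x. Subtract (5x)·D = 15x³ + 45x² − 30x. Remainder: −9x² − 18x + 27.
Step 3: lead(−9x² − 18x + 27) ÷ lead(D) = −9x² ÷ 3x² = −3. Subtract (−3)·D = −9x² − 27x + 18. Remainder: 9x + 9.

R = [9, 9]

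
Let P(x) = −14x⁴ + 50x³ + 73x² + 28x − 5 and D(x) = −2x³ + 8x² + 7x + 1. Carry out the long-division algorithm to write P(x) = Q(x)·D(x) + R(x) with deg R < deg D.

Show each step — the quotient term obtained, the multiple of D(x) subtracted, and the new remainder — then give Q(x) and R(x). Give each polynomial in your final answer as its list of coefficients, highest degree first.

Q = [7, 3]; R = [-8]

Step 1: lead(−14x⁴ + 50x³ + 73x² + 28x − 5) ÷ lead(D) = −14x⁴ ÷ −2x³ = 7x. Subtract (7x)·D = −14x⁴ + 56x³ + 49x² + 7x. Remainder: −6x³ + 24x² + 21x − 5.
Step 2: lead(−6x³ + 24x² + 21x − 5) ÷ lead(D) = −6x³ ÷ −2x³ = 3. Subtract (3)·D = −6x³ + 24x² + 21x + 3. Remainder: −8.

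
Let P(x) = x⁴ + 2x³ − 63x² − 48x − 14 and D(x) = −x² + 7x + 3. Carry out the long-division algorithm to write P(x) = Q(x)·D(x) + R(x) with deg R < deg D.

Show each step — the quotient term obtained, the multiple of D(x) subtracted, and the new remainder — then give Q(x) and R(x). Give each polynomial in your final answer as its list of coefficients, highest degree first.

Q = [-1, -9, -3]; R = [-5]

Step 1: lead(x⁴ + 2x³ − 63x² − 48x − 14) ÷ lead(D) = x⁴ ÷ −x² = −x². Subtract (−x²)·D = x⁴ − 7x³ − 3x². Remainder: 9x³ − 60x² − 48x − 14.
Step 2: lead(9x³ − 60x² − 48x − 14) ÷ lead(D) = 9x³ ÷ −x² = −9x. Subtract (−9x)·D = 9x³ − 63x² − 27x. Remainder: 3x² − 21x − 14.
Step 3: lead(3x² − 21x − 14) ÷ lead(D) = 3x² ÷ −x² = −3. Subtract (−3)·D = 3x² − 21x − 9. Remainder: −5.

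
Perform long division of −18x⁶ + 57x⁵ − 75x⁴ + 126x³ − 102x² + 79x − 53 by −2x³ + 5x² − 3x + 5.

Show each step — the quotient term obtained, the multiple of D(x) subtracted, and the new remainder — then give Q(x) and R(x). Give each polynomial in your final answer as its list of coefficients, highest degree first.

Step 1: lead(−18x⁶ + 57x⁵ − 75x⁴ + 126x³ − 102x² + 79x − 53) ÷ lead(D) = −18x⁶ ÷ −2x³ = 9x³. Subtract (9x³)·D = −18x⁶ + 45x⁵ − 27x⁴ + 45x³. Remainder: 12x⁵ − 48x⁴ + 81x³ − 102x² + 79x − 53.
Step 2: lead(12x⁵ − 48x⁴ + 81x³ − 102x² + 79x − 53) ÷ lead(D) = 12x⁵ ÷ −2x³ = −6x². Subtract (−6x²)·D = 12x⁵ − 30x⁴ + 18x³ − 30x². Remainder: −18x⁴ + 63x³ − 72x² + 79x − 53.
Step 3: lead(−18x⁴ + 63x³ − 72x² + 79x − 53) ÷ lead(D) = −18x⁴ ÷ −2x³ = 9x. Subtract (9x)·D = −18x⁴ + 45x³ − 27x² + 45x. Remainder: 18x³ − 45x² + 34x − 53.
Step 4: lead(18x³ − 45x² + 34x − 53) ÷ lead(D) = 18x³ ÷ −2x³ = −9. Subtract (−9)·D = 18x³ − 45x² + 27x − 45. Remainder: 7x − 8.

Q = [9, -6, 9, -9]; R = [7, -8]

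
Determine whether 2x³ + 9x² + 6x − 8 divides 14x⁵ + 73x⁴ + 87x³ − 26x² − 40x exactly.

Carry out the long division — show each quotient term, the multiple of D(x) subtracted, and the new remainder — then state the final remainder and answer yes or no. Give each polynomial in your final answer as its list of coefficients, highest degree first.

R = [0], so D(x) is a factor of P(x). yes

Step 1: lead(14x⁵ + 73x⁴ + 87x³ − 26x² − 40x) ÷ lead(D) = 14x⁵ ÷ 2x³ = 7x². Subtract (7x²)·D = 14x⁵ + 63x⁴ + 42x³ − 56x². Remainder: 10x⁴ + 45x³ + 30x² − 40x.
Step 2: lead(10x⁴ + 45x³ + 30x² − 40x) ÷ lead(D) = 10x⁴ ÷ 2x³ = 5x. Subtract (5x)·D = 10x⁴ + 45x³ + 30x² − 40x. Remainder: 0.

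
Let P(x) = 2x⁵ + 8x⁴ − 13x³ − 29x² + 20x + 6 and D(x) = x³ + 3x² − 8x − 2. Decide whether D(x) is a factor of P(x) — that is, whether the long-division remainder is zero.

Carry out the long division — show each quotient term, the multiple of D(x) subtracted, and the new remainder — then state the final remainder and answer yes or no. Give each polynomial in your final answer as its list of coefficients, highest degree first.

R = [0], so D(x) is a factor of P(x). yes

Step 1: lead(2x⁵ + 8x⁴ − 13x³ − 29x² + 20x + 6) ÷ lead(D) = 2x⁵ ÷ x³ = 2x². Subtract (2x²)·D = 2x⁵ + 6x⁴ − 16x³ − 4x². Remainder: 2x⁴ + 3x³ − 25x² + 20x + 6.
Step 2: lead(2x⁴ + 3x³ − 25x² + 20x + 6) ÷ lead(D) = 2x⁴ ÷ x³ = 2x. Subtract (2x)·D = 2x⁴ + 6x³ − 16x² − 4x. Remainder: −3x³ − 9x² + 24x + 6.
Step 3: lead(−3x³ − 9x² + 24x + 6) ÷ lead(D) = −3x³ ÷ x³ = −3. Subtract (−3)·D = −3x³ − 9x² + 24x + 6. Remainder: 0.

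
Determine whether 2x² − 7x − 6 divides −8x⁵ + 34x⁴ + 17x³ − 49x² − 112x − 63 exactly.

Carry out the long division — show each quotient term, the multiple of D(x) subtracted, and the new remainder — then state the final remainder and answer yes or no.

Step 1: lead(−8x⁵ + 34x⁴ + 17x³ − 49x² − 112x − 63) ÷ lead(D) = −8x⁵ ÷ 2x² = −4x³. Subtract (−4x³)·D = −8x⁵ + 28x⁴ + 24x³. Remainder: 6x⁴ − 7x³ − 49x² − 112x − 63.
Step 2: lead(6x⁴ − 7x³ − 49x² − 112x − 63) ÷ lead(D) = 6x⁴ ÷ 2x² = 3x². Subtract (3x²)·D = 6x⁴ − 21x³ − 18x². Remainder: 14x³ − 31x² − 112x − 63.
Step 3: lead(14x³ − 31x² − 112x − 63) ÷ lead(D) = 14x³ ÷ 2x² = 7x. Subtract (7x)·D = 14x³ − 49x² − 42x. Remainder: 18x² − 70x − 63.
Step 4: lead(18x² − 70x − 63) ÷ lead(D) = 18x² ÷ 2x² = 9. Subtract (9)·D = 18x² − 63x − 54. Remainder: −7x − 9.

R(x) = −7x − 9, so D(x) is not a factor of P(x). no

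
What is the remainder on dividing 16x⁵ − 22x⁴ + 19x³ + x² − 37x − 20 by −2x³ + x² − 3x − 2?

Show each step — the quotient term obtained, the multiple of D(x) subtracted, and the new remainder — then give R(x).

Step 1: lead(16x⁵ − 22x⁴ + 19x³ + x² − 37x − 20) ÷ lead(D) = 16x⁵ ÷ −2x³ = −8x². Subtract (−8x²)·D = 16x⁵ − 8x⁴ + 24x³ + 16x². Remainder: −14x⁴ − 5x³ − 15x² − 37x − 20.
Step 2: lead(−14x⁴ − 5x³ − 15x² − 37x − 20) ÷ lead(D) = −14x⁴ ÷ −2x³ = 7x. Subtract (7x)·D = −14x⁴ + 7x³ − 21x² − 14x. Remainder: −12x³ + 6x² − 23x − 20.
Step 3: lead(−12x³ + 6x² − 23x − 20) ÷ lead(D) = −12x³ ÷ −2x³ = 6. Subtract (6)·D = −12x³ + 6x² − 18x − 12. Remainder: −5x − 8.

R(x) = −5x − 8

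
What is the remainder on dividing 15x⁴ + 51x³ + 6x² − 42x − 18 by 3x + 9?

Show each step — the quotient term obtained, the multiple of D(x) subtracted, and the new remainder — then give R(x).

R(x) = 0

Step 1: lead(15x⁴ + 51x³ + 6x² − 42x − 18) ÷ lead(D) = 15x⁴ ÷ 3x = 5x³. Subtract (5x³)·D = 15x⁴ + 45x³. Remainder: 6x³ + 6x² − 42x − 18.
Step 2: lead(6x³ + 6x² − 42x − 18) ÷ lead(D) = 6x³ ÷ 3x = 2x². Subtract (2x²)·D = 6x³ + 18x². Remainder: −12x² − 42x − 18.
Step 3: lead(−12x² − 42x − 18) ÷ lead(D) = −12x² ÷ 3x = −4x. Subtract (−4x)·D = −12x² − 36x. Remainder: −6x − 18.
Step 4: lead(−6x − 18) ÷ lead(D) = −6x ÷ 3x = −2. Subtract (−2)·D = −6x − 18. Remainder: 0.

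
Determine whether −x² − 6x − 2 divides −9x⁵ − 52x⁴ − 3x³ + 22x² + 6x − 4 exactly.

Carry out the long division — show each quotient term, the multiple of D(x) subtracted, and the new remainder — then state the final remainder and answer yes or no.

R(x) = −4, so D(x) is not a factor of P(x). no

Step 1: lead(−9x⁵ − 52x⁴ − 3x³ + 22x² + 6x − 4) ÷ lead(D) = −9x⁵ ÷ −x² = 9x³. Subtract (9x³)·D = −9x⁵ − 54x⁴ − 18x³. Remainder: 2x⁴ + 15x³ + 22x² + 6x − 4.
Step 2: lead(2x⁴ + 15x³ + 22x² + 6x − 4) ÷ lead(D) = 2x⁴ ÷ −x² = −2x². Subtract (−2x²)·D = 2x⁴ + 12x³ + 4x². Remainder: 3x³ + 18x² + 6x − 4.
Step 3: lead(3x³ + 18x² + 6x − 4) ÷ lead(D) = 3x³ ÷ −x² = −3x. Subtract (−3x)·D = 3x³ + 18x² + 6x. Remainder: −4.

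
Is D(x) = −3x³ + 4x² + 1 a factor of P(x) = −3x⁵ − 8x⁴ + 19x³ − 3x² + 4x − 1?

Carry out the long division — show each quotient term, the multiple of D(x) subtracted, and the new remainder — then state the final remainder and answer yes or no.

R(x) = 0, so D(x) is a factor of P(x). yes

Step 1: lead(−3x⁵ − 8x⁴ + 19x³ − 3x² + 4x − 1) ÷ lead(D) = −3x⁵ ÷ −3x³ = x². Subtract (x²)·D = −3x⁵ + 4x⁴ + x². Remainder: −12x⁴ + 19x³ − 4x² + 4x − 1.
Step 2: lead(−12x⁴ + 19x³ − 4x² + 4x − 1) ÷ lead(D) = −12x⁴ ÷ −3x³ = 4x. Subtract (4x)·D = −12x⁴ + 16x³ + 4x. Remainder: 3x³ − 4x² − 1.
Step 3: lead(3x³ − 4x² − 1) ÷ lead(D) = 3x³ ÷ −3x³ = −1. Subtract (−1)·D = 3x³ − 4x² − 1. Remainder: 0.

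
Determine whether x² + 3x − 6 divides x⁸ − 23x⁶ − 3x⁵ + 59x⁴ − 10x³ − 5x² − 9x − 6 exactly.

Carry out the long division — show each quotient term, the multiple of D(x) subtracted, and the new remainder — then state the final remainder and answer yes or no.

Step 1: lead(x⁸ − 23x⁶ − 3x⁵ + 59x⁴ − 10x³ − 5x² − 9x − 6) ÷ lead(D) = x⁸ ÷ x² = x⁶. Subtract (x⁶)·D = x⁸ + 3x⁷ − 6x⁶. Remainder: −3x⁷ − 17x⁶ − 3x⁵ + 59x⁴ − 10x³ − 5x² − 9x − 6.
Step 2: lead(−3x⁷ − 17x⁶ − 3x⁵ + 59x⁴ − 10x³ − 5x² − 9x − 6) ÷ lead(D) = −3x⁷ ÷ x² = −3x⁵. Subtract (−3x⁵)·D = −3x⁷ − 9x⁶ + 18x⁵. Remainder: −8x⁶ − 21x⁵ + 59x⁴ − 10x³ − 5x² − 9x − 6.
Step 3: lead(−8x⁶ − 21x⁵ + 59x⁴ − 10x³ − 5x² − 9x − 6) ÷ lead(D) = −8x⁶ ÷ x² = −8x⁴. Subtract (−8x⁴)·D = −8x⁶ − 24x⁵ + 48x⁴. Remainder: 3x⁵ + 11x⁴ − 10x³ − 5x² − 9x − 6.
Step 4: lead(3x⁵ + 11x⁴ − 10x³ − 5x² − 9x − 6) ÷ lead(D) = 3x⁵ ÷ x² = 3x³. Subtract (3x³)·D = 3x⁵ + 9x⁴ − 18x³. Remainder: 2x⁴ + 8x³ − 5x² − 9x − 6.
Step 5: lead(2x⁴ + 8x³ − 5x² − 9x − 6) ÷ lead(D) = 2x⁴ ÷ x² = 2x². Subtract (2x²)·D = 2x⁴ + 6x³ − 12x². Remainder: 2x³ + 7x² − 9x − 6.
Step 6: lead(2x³ + 7x² − 9x − 6) ÷ lead(D) = 2x³ ÷ x² = 2x. Subtract (2x)·D = 2x³ + 6x² − 12x. Remainder: x² + 3x − 6.
Step 7: lead(x² + 3x − 6) ÷ lead(D) = x² ÷ x² = 1. Subtract (1)·D = x² + 3x − 6. Remainder: 0.

R(x) = 0, so D(x) is a factor of P(x). yes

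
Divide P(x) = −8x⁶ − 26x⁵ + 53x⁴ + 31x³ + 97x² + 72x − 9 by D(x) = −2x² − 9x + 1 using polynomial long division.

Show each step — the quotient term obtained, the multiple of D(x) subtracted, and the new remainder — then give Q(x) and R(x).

Step 1: lead(−8x⁶ − 26x⁵ + 53x⁴ + 31x³ + 97x² + 72x − 9) ÷ lead(D) = −8x⁶ ÷ −2x² = 4x⁴. Subtract (4x⁴)·D = −8x⁶ − 36x⁵ + 4x⁴. Remainder: 10x⁵ + 49x⁴ + 31x³ + 97x² + 72x − 9.
Step 2: lead(10x⁵ + 49x⁴ + 31x³ + 97x² + 72x − 9) ÷ lead(D) = 10x⁵ ÷ −2x² = −5x³. Subtract (−5x³)·D = 10x⁵ + 45x⁴ − 5x³. Remainder: 4x⁴ + 36x³ + 97x² + 72x − 9.
Step 3: lead(4x⁴ + 36x³ + 97x² + 72x − 9) ÷ lead(D) = 4x⁴ ÷ −2x² = −2x². Subtract (−2x²)·D = 4x⁴ + 18x³ − 2x². Remainder: 18x³ + 99x² + 72x − 9.
Step 4: lead(18x³ + 99x² + 72x − 9) ÷ lead(D) = 18x³ ÷ −2x² = −9x. Subtract (−9x)·D = 18x³ + 81x² − 9x. Remainder: 18x² + 81x − 9.
Step 5: lead(18x² + 81x − 9) ÷ lead(D) = 18x² ÷ −2x² = −9. Subtract (−9)·D = 18x² + 81x − 9. Remainder: 0.

Q(x) = 4x⁴ − 5x³ − 2x² − 9x − 9; R(x) = 0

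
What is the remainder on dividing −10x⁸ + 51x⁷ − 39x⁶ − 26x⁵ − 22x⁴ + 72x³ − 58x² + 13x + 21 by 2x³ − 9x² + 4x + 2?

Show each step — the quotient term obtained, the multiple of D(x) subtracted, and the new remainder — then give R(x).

Step 1: lead(−10x⁸ + 51x⁷ − 39x⁶ − 26x⁵ − 22x⁴ + 72x³ − 58x² + 13x + 21) ÷ lead(D) = −10x⁸ ÷ 2x³ = −5x⁵. Subtract (−5x⁵)·D = −10x⁸ + 45x⁷ − 20x⁶ − 10x⁵. Remainder: 6x⁷ − 19x⁶ − 16x⁵ − 22x⁴ + 72x³ − 58x² + 13x + 21.
Step 2: lead(6x⁷ − 19x⁶ − 16x⁵ − 22x⁴ + 72x³ − 58x² + 13x + 21) ÷ lead(D) = 6x⁷ ÷ 2x³ = 3x⁴. Subtract (3x⁴)·D = 6x⁷ − 27x⁶ + 12x⁵ + 6x⁴. Remainder: 8x⁶ − 28x⁵ − 28x⁴ + 72x³ − 58x² + 13x + 21.
Step 3: lead(8x⁶ − 28x⁵ − 28x⁴ + 72x³ − 58x² + 13x + 21) ÷ lead(D) = 8x⁶ ÷ 2x³ = 4x³. Subtract (4x³)·D = 8x⁶ − 36x⁵ + 16x⁴ + 8x³. Remainder: 8x⁵ − 44x⁴ + 64x³ − 58x² + 13x + 21.
Step 4: lead(8x⁵ − 44x⁴ + 64x³ − 58x² + 13x + 21) ÷ lead(D) = 8x⁵ ÷ 2x³ = 4x². Subtract (4x²)·D = 8x⁵ − 36x⁴ + 16x³ + 8x². Remainder: −8x⁴ + 48x³ − 66x² + 13x + 21.
Step 5: lead(−8x⁴ + 48x³ − 66x² + 13x + 21) ÷ lead(D) = −8x⁴ ÷ 2x³ = −4x. Subtract (−4x)·D = −8x⁴ + 36x³ − 16x² − 8x. Remainder: 12x³ − 50x² + 21x + 21.
Step 6: lead(12x³ − 50x² + 21x + 21) ÷ lead(D) = 12x³ ÷ 2x³ = 6. Subtract (6)·D = 12x³ − 54x² + 24x + 12. Remainder: 4x² − 3x + 9.

R(x) = 4x² − 3x + 9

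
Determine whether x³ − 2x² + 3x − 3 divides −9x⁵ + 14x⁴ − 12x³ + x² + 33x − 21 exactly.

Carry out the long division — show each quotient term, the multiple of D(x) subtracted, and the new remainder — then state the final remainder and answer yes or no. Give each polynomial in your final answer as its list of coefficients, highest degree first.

Step 1: lead(−9x⁵ + 14x⁴ − 12x³ + x² + 33x − 21) ÷ lead(D) = −9x⁵ ÷ x³ = −9x². Subtract (−9x²)·D = −9x⁵ + 18x⁴ − 27x³ + 27x². Remainder: −4x⁴ + 15x³ − 26x² + 33x − 21.
Step 2: lead(−4x⁴ + 15x³ − 26x² + 33x − 21) ÷ lead(D) = −4x⁴ ÷ x³ = −4x. Subtract (−4x)·D = −4x⁴ + 8x³ − 12x² + 12x. Remainder: 7x³ − 14x² + 21x − 21.
Step 3: lead(7x³ − 14x² + 21x − 21) ÷ lead(D) = 7x³ ÷ x³ = 7. Subtract (7)·D = 7x³ − 14x² + 21x − 21. Remainder: 0.

R = [0], so D(x) is a factor of P(x). yes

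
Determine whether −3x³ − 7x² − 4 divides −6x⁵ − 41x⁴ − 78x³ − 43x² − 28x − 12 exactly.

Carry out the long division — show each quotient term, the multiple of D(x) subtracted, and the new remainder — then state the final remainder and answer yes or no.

Step 1: lead(−6x⁵ − 41x⁴ − 78x³ − 43x² − 28x − 12) ÷ lead(D) = −6x⁵ ÷ −3x³ = 2x². Subtract (2x²)·D = −6x⁵ − 14x⁴ − 8x². Remainder: −27x⁴ − 78x³ − 35x² − 28x − 12.
Step 2: lead(−27x⁴ − 78x³ − 35x² − 28x − 12) ÷ lead(D) = −27x⁴ ÷ −3x³ = 9x. Subtract (9x)·D = −27x⁴ − 63x³ − 36x. Remainder: −15x³ − 35x² + 8x − 12.
Step 3: lead(−15x³ − 35x² + 8x − 12) ÷ lead(D) = −15x³ ÷ −3x³ = 5. Subtract (5)·D = −15x³ − 35x² − 20. Remainder: 8x + 8.

R(x) = 8x + 8, so D(x) is not a factor of P(x). no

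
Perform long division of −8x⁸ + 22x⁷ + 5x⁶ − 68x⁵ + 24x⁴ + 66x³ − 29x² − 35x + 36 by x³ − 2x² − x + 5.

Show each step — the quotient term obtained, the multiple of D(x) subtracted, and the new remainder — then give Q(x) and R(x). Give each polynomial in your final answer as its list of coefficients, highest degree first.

Q = [-8, 6, 9, -4, -5, 7]; R = [-3, 1]

Step 1: lead(−8x⁸ + 22x⁷ + 5x⁶ − 68x⁵ + 24x⁴ + 66x³ − 29x² − 35x + 36) ÷ lead(D) = −8x⁸ ÷ x³ = −8x⁵. Subtract (−8x⁵)·D = −8x⁸ + 16x⁷ + 8x⁶ − 40x⁵. Remainder: 6x⁷ − 3x⁶ − 28x⁵ + 24x⁴ + 66x³ − 29x² − 35x + 36.
Step 2: lead(6x⁷ − 3x⁶ − 28x⁵ + 24x⁴ + 66x³ − 29x² − 35x + 36) ÷ lead(D) = 6x⁷ ÷ x³ = 6x⁴. Subtract (6x⁴)·D = 6x⁷ − 12x⁶ − 6x⁵ + 30x⁴. Remainder: 9x⁶ − 22x⁵ − 6x⁴ + 66x³ − 29x² − 35x + 36.
Step 3: lead(9x⁶ − 22x⁵ − 6x⁴ + 66x³ − 29x² − 35x + 36) ÷ lead(D) = 9x⁶ ÷ x³ = 9x³. Subtract (9x³)·D = 9x⁶ − 18x⁵ − 9x⁴ + 45x³. Remainder: −4x⁵ + 3x⁴ + 21x³ − 29x² − 35x + 36.
Step 4: lead(−4x⁵ + 3x⁴ + 21x³ − 29x² − 35x + 36) ÷ lead(D) = −4x⁵ ÷ x³ = −4x². Subtract (−4x²)·D = −4x⁵ + 8x⁴ + 4x³ − 20x². Remainder: −5x⁴ + 17x³ − 9x² − 35x + 36.
Step 5: lead(−5x⁴ + 17x³ − 9x² − 35x + 36) ÷ lead(D) = −5x⁴ ÷ x³ = −5x. Subtract (−5x)·D = −5x⁴ + 10x³ + 5x² − 25x. Remainder: 7x³ − 14x² − 10x + 36.
Step 6: lead(7x³ − 14x² − 10x + 36) ÷ lead(D) = 7x³ ÷ x³ = 7. Subtract (7)·D = 7x³ − 14x² − 7x + 35. Remainder: −3x + 1.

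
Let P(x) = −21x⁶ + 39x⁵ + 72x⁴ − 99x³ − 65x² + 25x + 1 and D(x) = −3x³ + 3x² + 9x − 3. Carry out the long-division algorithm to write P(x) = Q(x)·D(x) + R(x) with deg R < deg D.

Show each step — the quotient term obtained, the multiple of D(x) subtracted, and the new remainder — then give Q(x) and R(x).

Step 1: lead(−21x⁶ + 39x⁵ + 72x⁴ − 99x³ − 65x² + 25x + 1) ÷ lead(D) = −21x⁶ ÷ −3x³ = 7x³. Subtract (7x³)·D = −21x⁶ + 21x⁵ + 63x⁴ − 21x³. Remainder: 18x⁵ + 9x⁴ − 78x³ − 65x² + 25x + 1.
Step 2: lead(18x⁵ + 9x⁴ − 78x³ − 65x² + 25x + 1) ÷ lead(D) = 18x⁵ ÷ −3x³ = −6x². Subtract (−6x²)·D = 18x⁵ − 18x⁴ − 54x³ + 18x². Remainder: 27x⁴ − 24x³ − 83x² + 25x + 1.
Step 3: lead(27x⁴ − 24x³ − 83x² + 25x + 1) ÷ lead(D) = 27x⁴ ÷ −3x³ = −9x. Subtract (−9x)·D = 27x⁴ − 27x³ − 81x² + 27x. Remainder: 3x³ − 2x² − 2x + 1.
Step 4: lead(3x³ − 2x² − 2x + 1) ÷ lead(D) = 3x³ ÷ −3x³ = −1. Subtract (−1)·D = 3x³ − 3x² − 9x + 3. Remainder: x² + 7x − 2.

Q(x) = 7x³ − 6x² − 9x − 1; R(x) = x² + 7x − 2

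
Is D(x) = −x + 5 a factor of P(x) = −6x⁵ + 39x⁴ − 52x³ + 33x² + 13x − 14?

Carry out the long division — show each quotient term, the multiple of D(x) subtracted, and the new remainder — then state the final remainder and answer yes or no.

R(x) = 1, so D(x) is not a factor of P(x). no

Step 1: lead(−6x⁵ + 39x⁴ − 52x³ + 33x² + 13x − 14) ÷ lead(D) = −6x⁵ ÷ −x = 6x⁴. Subtract (6x⁴)·D = −6x⁵ + 30x⁴. Remainder: 9x⁴ − 52x³ + 33x² + 13x − 14.
Step 2: lead(9x⁴ − 52x³ + 33x² + 13x − 14) ÷ lead(D) = 9x⁴ ÷ −x = −9x³. Subtract (−9x³)·D = 9x⁴ − 45x³. Remainder: −7x³ + 33x² + 13x − 14.
Step 3: lead(−7x³ + 33x² + 13x − 14) ÷ lead(D) = −7x³ ÷ −x = 7x². Subtract (7x²)·D = −7x³ + 35x². Remainder: −2x² + 13x − 14.
Step 4: lead(−2x² + 13x − 14) ÷ lead(D) = −2x² ÷ −x = 2x. Subtract (2x)·D = −2x² + 10x. Remainder: 3x − 14.
Step 5: lead(3x − 14) ÷ lead(D) = 3x ÷ −x = −3. Subtract (−3)·D = 3x − 15. Remainder: 1.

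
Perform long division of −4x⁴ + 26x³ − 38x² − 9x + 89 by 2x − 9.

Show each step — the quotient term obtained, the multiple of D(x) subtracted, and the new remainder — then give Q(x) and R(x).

Q(x) = −2x³ + 4x² − x − 9; R(x) = 8

Step 1: lead(−4x⁴ + 26x³ − 38x² − 9x + 89) ÷ lead(D) = −4x⁴ ÷ 2x = −2x³. Subtract (−2x³)·D = −4x⁴ + 18x³. Remainder: 8x³ − 38x² − 9x + 89.
Step 2: lead(8x³ − 38x² − 9x + 89) ÷ lead(D) = 8x³ ÷ 2x = 4x². Subtract (4x²)·D = 8x³ − 36x². Remainder: −2x² − 9x + 89.
Step 3: lead(−2x² − 9x + 89) ÷ lead(D) = −2x² ÷ 2x = −x. Subtract (−x)·D = −2x² + 9x. Remainder: −18x + 89.
Step 4: lead(−18x + 89) ÷ lead(D) = −18x ÷ 2x = −9. Subtract (−9)·D = −18x + 81. Remainder: 8.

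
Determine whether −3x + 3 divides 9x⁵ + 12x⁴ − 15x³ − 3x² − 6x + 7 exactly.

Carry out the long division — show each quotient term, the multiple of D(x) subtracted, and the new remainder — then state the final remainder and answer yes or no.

Step 1: lead(9x⁵ + 12x⁴ − 15x³ − 3x² − 6x + 7) ÷ lead(D) = 9x⁵ ÷ −3x = −3x⁴. Subtract (−3x⁴)·D = 9x⁵ − 9x⁴. Remainder: 21x⁴ − 15x³ − 3x² − 6x + 7.
Step 2: lead(21x⁴ − 15x³ − 3x² − 6x + 7) ÷ lead(D) = 21x⁴ ÷ −3x = −7x³. Subtract (−7x³)·D = 21x⁴ − 21x³. Remainder: 6x³ − 3x² − 6x + 7.
Step 3: lead(6x³ − 3x² − 6x + 7) ÷ lead(D) = 6x³ ÷ −3x = −2x². Subtract (−2x²)·D = 6x³ − 6x². Remainder: 3x² − 6x + 7.
Step 4: lead(3x² − 6x + 7) ÷ lead(D) = 3x² ÷ −3x = −x. Subtract (−x)·D = 3x² − 3x. Remainder: −3x + 7.
Step 5: lead(−3x + 7) ÷ lead(D) = −3x ÷ −3x = 1. Subtract (1)·D = −3x + 3. Remainder: 4.

R(x) = 4, so D(x) is not a factor of P(x). no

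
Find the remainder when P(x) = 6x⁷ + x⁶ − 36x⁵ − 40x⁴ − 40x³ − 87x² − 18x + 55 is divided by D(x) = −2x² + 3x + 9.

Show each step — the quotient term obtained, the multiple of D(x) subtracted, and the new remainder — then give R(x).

R(x) = 1

Step 1: lead(6x⁷ + x⁶ − 36x⁵ − 40x⁴ − 40x³ − 87x² − 18x + 55) ÷ lead(D) = 6x⁷ ÷ −2x² = −3x⁵. Subtract (−3x⁵)·D = 6x⁷ − 9x⁶ − 27x⁵. Remainder: 10x⁶ − 9x⁵ − 40x⁴ − 40x³ − 87x² − 18x + 55.
Step 2: lead(10x⁶ − 9x⁵ − 40x⁴ − 40x³ − 87x² − 18x + 55) ÷ lead(D) = 10x⁶ ÷ −2x² = −5x⁴. Subtract (−5x⁴)·D = 10x⁶ − 15x⁵ − 45x⁴. Remainder: 6x⁵ + 5x⁴ − 40x³ − 87x² − 18x + 55.
Step 3: lead(6x⁵ + 5x⁴ − 40x³ − 87x² − 18x + 55) ÷ lead(D) = 6x⁵ ÷ −2x² = −3x³. Subtract (−3x³)·D = 6x⁵ − 9x⁴ − 27x³. Remainder: 14x⁴ − 13x³ − 87x² − 18x + 55.
Step 4: lead(14x⁴ − 13x³ − 87x² − 18x + 55) ÷ lead(D) = 14x⁴ ÷ −2x² = −7x². Subtract (−7x²)·D = 14x⁴ − 21x³ − 63x². Remainder: 8x³ − 24x² − 18x + 55.
Step 5: lead(8x³ − 24x² − 18x + 55) ÷ lead(D) = 8x³ ÷ −2x² = −4x. Subtract (−4x)·D = 8x³ − 12x² − 36x. Remainder: −12x² + 18x + 55.
Step 6: lead(−12x² + 18x + 55) ÷ lead(D) = −12x² ÷ −2x² = 6. Subtract (6)·D = −12x² + 18x + 54. Remainder: 1.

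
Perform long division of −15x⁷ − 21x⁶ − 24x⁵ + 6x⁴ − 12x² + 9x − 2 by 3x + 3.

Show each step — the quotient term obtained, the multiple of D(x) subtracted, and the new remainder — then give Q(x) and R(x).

Step 1: lead(−15x⁷ − 21x⁶ − 24x⁵ + 6x⁴ − 12x² + 9x − 2) ÷ lead(D) = −15x⁷ ÷ 3x = −5x⁶. Subtract (−5x⁶)·D = −15x⁷ − 15x⁶. Remainder: −6x⁶ − 24x⁵ + 6x⁴ − 12x² + 9x − 2.
Step 2: lead(−6x⁶ − 24x⁵ + 6x⁴ − 12x² + 9x − 2) ÷ lead(D) = −6x⁶ ÷ 3x = −2x⁵. Subtract (−2x⁵)·D = −6x⁶ − 6x⁵. Remainder: −18x⁵ + 6x⁴ − 12x² + 9x − 2.
Step 3: lead(−18x⁵ + 6x⁴ − 12x² + 9x − 2) ÷ lead(D) = −18x⁵ ÷ 3x = −6x⁴. Subtract (−6x⁴)·D = −18x⁵ − 18x⁴. Remainder: 24x⁴ − 12x² + 9x − 2.
Step 4: lead(24x⁴ − 12x² + 9x − 2) ÷ lead(D) = 24x⁴ ÷ 3x = 8x³. Subtract (8x³)·D = 24x⁴ + 24x³. Remainder: −24x³ − 12x² + 9x − 2.
Step 5: lead(−24x³ − 12x² + 9x − 2) ÷ lead(D) = −24x³ ÷ 3x = −8x². Subtract (−8x²)·D = −24x³ − 24x². Remainder: 12x² + 9x − 2.
Step 6: lead(12x² + 9x − 2) ÷ lead(D) = 12x² ÷ 3x = 4x. Subtract (4x)·D = 12x² + 12x. Remainder: −3x − 2.
Step 7: lead(−3x − 2) ÷ lead(D) = −3x ÷ 3x = −1. Subtract (−1)·D = −3x − 3. Remainder: 1.

Q(x) = −5x⁶ − 2x⁵ − 6x⁴ + 8x³ − 8x² + 4x − 1; R(x) = 1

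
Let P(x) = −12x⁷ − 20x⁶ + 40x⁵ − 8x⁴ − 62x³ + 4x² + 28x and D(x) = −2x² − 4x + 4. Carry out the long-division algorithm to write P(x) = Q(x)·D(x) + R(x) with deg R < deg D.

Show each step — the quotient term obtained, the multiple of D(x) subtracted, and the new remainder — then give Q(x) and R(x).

Q(x) = 6x⁵ − 2x⁴ − 4x³ + 8x² + 7x; R(x) = 0

Step 1: lead(−12x⁷ − 20x⁶ + 40x⁵ − 8x⁴ − 62x³ + 4x² + 28x) ÷ lead(D) = −12x⁷ ÷ −2x² = 6x⁵. Subtract (6x⁵)·D = −12x⁷ − 24x⁶ + 24x⁵. Remainder: 4x⁶ + 16x⁵ − 8x⁴ − 62x³ + 4x² + 28x.
Step 2: lead(4x⁶ + 16x⁵ − 8x⁴ − 62x³ + 4x² + 28x) ÷ lead(D) = 4x⁶ ÷ −2x² = −2x⁴. Subtract (−2x⁴)·D = 4x⁶ + 8x⁵ − 8x⁴. Remainder: 8x⁵ − 62x³ + 4x² + 28x.
Step 3: lead(8x⁵ − 62x³ + 4x² + 28x) ÷ lead(D) = 8x⁵ ÷ −2x² = −4x³. Subtract (−4x³)·D = 8x⁵ + 16x⁴ − 16x³. Remainder: −16x⁴ − 46x³ + 4x² + 28x.
Step 4: lead(−16x⁴ − 46x³ + 4x² + 28x) ÷ lead(D) = −16x⁴ ÷ −2x² = 8x². Subtract (8x²)·D = −16x⁴ − 32x³ + 32x². Remainder: −14x³ − 28x² + 28x.
Step 5: lead(−14x³ − 28x² + 28x) ÷ lead(D) = −14x³ ÷ −2x² = 7x. Subtract (7x)·D = −14x³ − 28x² + 28x. Remainder: 0.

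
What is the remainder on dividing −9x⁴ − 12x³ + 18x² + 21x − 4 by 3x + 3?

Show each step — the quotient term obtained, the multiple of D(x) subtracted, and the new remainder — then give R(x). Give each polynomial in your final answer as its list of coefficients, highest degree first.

Step 1: lead(−9x⁴ − 12x³ + 18x² + 21x − 4) ÷ lead(D) = −9x⁴ ÷ 3x = −3x³. Subtract (−3x³)·D = −9x⁴ − 9x³. Remainder: −3x³ + 18x² + 21x − 4.
Step 2: lead(−3x³ + 18x² + 21x − 4) ÷ lead(D) = −3x³ ÷ 3x = −x². Subtract (−x²)·D = −3x³ − 3x². Remainder: 21x² + 21x − 4.
Step 3: lead(21x² + 21x − 4) ÷ lead(D) = 21x² ÷ 3x = 7x. Subtract (7x)·D = 21x² + 21x. Remainder: −4.

R = [-4]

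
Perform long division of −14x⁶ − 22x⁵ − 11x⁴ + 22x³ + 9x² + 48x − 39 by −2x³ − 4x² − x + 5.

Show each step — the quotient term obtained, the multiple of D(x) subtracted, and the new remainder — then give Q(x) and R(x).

Q(x) = 7x³ − 3x² + 8x − 8; R(x) = 1

Step 1: lead(−14x⁶ − 22x⁵ − 11x⁴ + 22x³ + 9x² + 48x − 39) ÷ lead(D) = −14x⁶ ÷ −2x³ = 7x³. Subtract (7x³)·D = −14x⁶ − 28x⁵ − 7x⁴ + 35x³. Remainder: 6x⁵ − 4x⁴ − 13x³ + 9x² + 48x − 39.
Step 2: lead(6x⁵ − 4x⁴ − 13x³ + 9x² + 48x − 39) ÷ lead(D) = 6x⁵ ÷ −2x³ = −3x². Subtract (−3x²)·D = 6x⁵ + 12x⁴ + 3x³ − 15x². Remainder: −16x⁴ − 16x³ + 24x² + 48x − 39.
Step 3: lead(−16x⁴ − 16x³ + 24x² + 48x − 39) ÷ lead(D) = −16x⁴ ÷ −2x³ = 8x. Subtract (8x)·D = −16x⁴ − 32x³ − 8x² + 40x. Remainder: 16x³ + 32x² + 8x − 39.
Step 4: lead(16x³ + 32x² + 8x − 39) ÷ lead(D) = 16x³ ÷ −2x³ = −8. Subtract (−8)·D = 16x³ + 32x² + 8x − 40. Remainder: 1.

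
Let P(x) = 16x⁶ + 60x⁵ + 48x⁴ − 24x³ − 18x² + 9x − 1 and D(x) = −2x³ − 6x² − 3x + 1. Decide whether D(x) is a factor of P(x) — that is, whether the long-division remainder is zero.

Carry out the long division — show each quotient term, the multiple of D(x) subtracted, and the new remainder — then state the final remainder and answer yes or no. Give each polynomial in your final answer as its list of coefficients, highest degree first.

R = [0], so D(x) is a factor of P(x). yes

Step 1: lead(16x⁶ + 60x⁵ + 48x⁴ − 24x³ − 18x² + 9x − 1) ÷ lead(D) = 16x⁶ ÷ −2x³ = −8x³. Subtract (−8x³)·D = 16x⁶ + 48x⁵ + 24x⁴ − 8x³. Remainder: 12x⁵ + 24x⁴ − 16x³ − 18x² + 9x − 1.
Step 2: lead(12x⁵ + 24x⁴ − 16x³ − 18x² + 9x − 1) ÷ lead(D) = 12x⁵ ÷ −2x³ = −6x². Subtract (−6x²)·D = 12x⁵ + 36x⁴ + 18x³ − 6x². Remainder: −12x⁴ − 34x³ − 12x² + 9x − 1.
Step 3: lead(−12x⁴ − 34x³ − 12x² + 9x − 1) ÷ lead(D) = −12x⁴ ÷ −2x³ = 6x. Subtract (6x)·D = −12x⁴ − 36x³ − 18x² + 6x. Remainder: 2x³ + 6x² + 3x − 1.
Step 4: lead(2x³ + 6x² + 3x − 1) ÷ lead(D) = 2x³ ÷ −2x³ = −1. Subtract (−1)·D = 2x³ + 6x² + 3x − 1. Remainder: 0.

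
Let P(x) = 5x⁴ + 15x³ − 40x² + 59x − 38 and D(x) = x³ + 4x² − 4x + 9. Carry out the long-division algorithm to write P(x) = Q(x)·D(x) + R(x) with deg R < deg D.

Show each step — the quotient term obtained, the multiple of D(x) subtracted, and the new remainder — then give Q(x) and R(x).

Q(x) = 5x − 5; R(x) = −6x + 7

Step 1: lead(5x⁴ + 15x³ − 40x² + 59x − 38) ÷ lead(D) = 5x⁴ ÷ x³ = 5x. Subtract (5x)·D = 5x⁴ + 20x³ − 20x² + 45x. Remainder: −5x³ − 20x² + 14x − 38.
Step 2: lead(−5x³ − 20x² + 14x − 38) ÷ lead(D) = −5x³ ÷ x³ = −5. Subtract (−5)·D = −5x³ − 20x² + 20x − 45. Remainder: −6x + 7.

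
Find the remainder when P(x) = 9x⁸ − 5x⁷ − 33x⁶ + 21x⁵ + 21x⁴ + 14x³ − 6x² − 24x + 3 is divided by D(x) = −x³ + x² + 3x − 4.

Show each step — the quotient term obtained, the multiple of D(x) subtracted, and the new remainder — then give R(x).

R(x) = −3x² + 3x − 1

Step 1: lead(9x⁸ − 5x⁷ − 33x⁶ + 21x⁵ + 21x⁴ + 14x³ − 6x² − 24x + 3) ÷ lead(D) = 9x⁸ ÷ −x³ = −9x⁵. Subtract (−9x⁵)·D = 9x⁸ − 9x⁷ − 27x⁶ + 36x⁵. Remainder: 4x⁷ − 6x⁶ − 15x⁵ + 21x⁴ + 14x³ − 6x² − 24x + 3.
Step 2: lead(4x⁷ − 6x⁶ − 15x⁵ + 21x⁴ + 14x³ − 6x² − 24x + 3) ÷ lead(D) = 4x⁷ ÷ −x³ = −4x⁴. Subtract (−4x⁴)·D = 4x⁷ − 4x⁶ − 12x⁵ + 16x⁴. Remainder: −2x⁶ − 3x⁵ + 5x⁴ + 14x³ − 6x² − 24x + 3.
Step 3: lead(−2x⁶ − 3x⁵ + 5x⁴ + 14x³ − 6x² − 24x + 3) ÷ lead(D) = −2x⁶ ÷ −x³ = 2x³. Subtract (2x³)·D = −2x⁶ + 2x⁵ + 6x⁴ − 8x³. Remainder: −5x⁵ − x⁴ + 22x³ − 6x² − 24x + 3.
Step 4: lead(−5x⁵ − x⁴ + 22x³ − 6x² − 24x + 3) ÷ lead(D) = −5x⁵ ÷ −x³ = 5x². Subtract (5x²)·D = −5x⁵ + 5x⁴ + 15x³ − 20x². Remainder: −6x⁴ + 7x³ + 14x² − 24x + 3.
Step 5: lead(−6x⁴ + 7x³ + 14x² − 24x + 3) ÷ lead(D) = −6x⁴ ÷ −x³ = 6x. Subtract (6x)·D = −6x⁴ + 6x³ + 18x² − 24x. Remainder: x³ − 4x² + 3.
Step 6: lead(x³ − 4x² + 3) ÷ lead(D) = x³ ÷ −x³ = −1. Subtract (−1)·D = x³ − x² − 3x + 4. Remainder: −3x² + 3x − 1.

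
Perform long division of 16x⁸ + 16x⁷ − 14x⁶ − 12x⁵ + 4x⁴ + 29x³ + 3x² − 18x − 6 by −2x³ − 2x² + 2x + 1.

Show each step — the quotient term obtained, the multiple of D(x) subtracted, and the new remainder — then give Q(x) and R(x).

Q(x) = −8x⁵ − x³ + 3x² − 6x − 6; R(x) = 0

Step 1: lead(16x⁸ + 16x⁷ − 14x⁶ − 12x⁵ + 4x⁴ + 29x³ + 3x² − 18x − 6) ÷ lead(D) = 16x⁸ ÷ −2x³ = −8x⁵. Subtract (−8x⁵)·D = 16x⁸ + 16x⁷ − 16x⁶ − 8x⁵. Remainder: 2x⁶ − 4x⁵ + 4x⁴ + 29x³ + 3x² − 18x − 6.
Step 2: lead(2x⁶ − 4x⁵ + 4x⁴ + 29x³ + 3x² − 18x − 6) ÷ lead(D) = 2x⁶ ÷ −2x³ = −x³. Subtract (−x³)·D = 2x⁶ + 2x⁵ − 2x⁴ − x³. Remainder: −6x⁵ + 6x⁴ + 30x³ + 3x² − 18x − 6.
Step 3: lead(−6x⁵ + 6x⁴ + 30x³ + 3x² − 18x − 6) ÷ lead(D) = −6x⁵ ÷ −2x³ = 3x². Subtract (3x²)·D = −6x⁵ − 6x⁴ + 6x³ + 3x². Remainder: 12x⁴ + 24x³ − 18x − 6.
Step 4: lead(12x⁴ + 24x³ − 18x − 6) ÷ lead(D) = 12x⁴ ÷ −2x³ = −6x. Subtract (−6x)·D = 12x⁴ + 12x³ − 12x² − 6x. Remainder: 12x³ + 12x² − 12x − 6.
Step 5: lead(12x³ + 12x² − 12x − 6) ÷ lead(D) = 12x³ ÷ −2x³ = −6. Subtract (−6)·D = 12x³ + 12x² − 12x − 6. Remainder: 0.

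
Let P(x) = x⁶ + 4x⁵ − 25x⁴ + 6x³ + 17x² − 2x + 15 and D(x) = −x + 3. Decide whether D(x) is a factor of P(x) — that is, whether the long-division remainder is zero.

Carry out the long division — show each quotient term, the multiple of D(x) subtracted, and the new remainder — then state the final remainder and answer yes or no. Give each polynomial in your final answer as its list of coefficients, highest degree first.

Step 1: lead(x⁶ + 4x⁵ − 25x⁴ + 6x³ + 17x² − 2x + 15) ÷ lead(D) = x⁶ ÷ −x = −x⁵. Subtract (−x⁵)·D = x⁶ − 3x⁵. Remainder: 7x⁵ − 25x⁴ + 6x³ + 17x² − 2x + 15.
Step 2: lead(7x⁵ − 25x⁴ + 6x³ + 17x² − 2x + 15) ÷ lead(D) = 7x⁵ ÷ −x = −7x⁴. Subtract (−7x⁴)·D = 7x⁵ − 21x⁴. Remainder: −4x⁴ + 6x³ + 17x² − 2x + 15.
Step 3: lead(−4x⁴ + 6x³ + 17x² − 2x + 15) ÷ lead(D) = −4x⁴ ÷ −x = 4x³. Subtract (4x³)·D = −4x⁴ + 12x³. Remainder: −6x³ + 17x² − 2x + 15.
Step 4: lead(−6x³ + 17x² − 2x + 15) ÷ lead(D) = −6x³ ÷ −x = 6x². Subtract (6x²)·D = −6x³ + 18x². Remainder: −x² − 2x + 15.
Step 5: lead(−x² − 2x + 15) ÷ lead(D) = −x² ÷ −x = x. Subtract (x)·D = −x² + 3x. Remainder: −5x + 15.
Step 6: lead(−5x + 15) ÷ lead(D) = −5x ÷ −x = 5. Subtract (5)·D = −5x + 15. Remainder: 0.

R = [0], so D(x) is a factor of P(x). yes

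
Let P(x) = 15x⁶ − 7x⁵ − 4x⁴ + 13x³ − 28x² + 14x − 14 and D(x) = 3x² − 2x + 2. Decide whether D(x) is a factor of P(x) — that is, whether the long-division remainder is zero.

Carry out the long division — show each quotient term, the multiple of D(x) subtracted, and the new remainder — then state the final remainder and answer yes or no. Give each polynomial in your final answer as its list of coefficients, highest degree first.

R = [-2], so D(x) is not a factor of P(x). no

Step 1: lead(15x⁶ − 7x⁵ − 4x⁴ + 13x³ − 28x² + 14x − 14) ÷ lead(D) = 15x⁶ ÷ 3x² = 5x⁴. Subtract (5x⁴)·D = 15x⁶ − 10x⁵ + 10x⁴. Remainder: 3x⁵ − 14x⁴ + 13x³ − 28x² + 14x − 14.
Step 2: lead(3x⁵ − 14x⁴ + 13x³ − 28x² + 14x − 14) ÷ lead(D) = 3x⁵ ÷ 3x² = x³. Subtract (x³)·D = 3x⁵ − 2x⁴ + 2x³. Remainder: −12x⁴ + 11x³ − 28x² + 14x − 14.
Step 3: lead(−12x⁴ + 11x³ − 28x² + 14x − 14) ÷ lead(D) = −12x⁴ ÷ 3x² = −4x². Subtract (−4x²)·D = −12x⁴ + 8x³ − 8x². Remainder: 3x³ − 20x² + 14x − 14.
Step 4: lead(3x³ − 20x² + 14x − 14) ÷ lead(D) = 3x³ ÷ 3x² = x. Subtract (x)·D = 3x³ − 2x² + 2x. Remainder: −18x² + 12x − 14.
Step 5: lead(−18x² + 12x − 14) ÷ lead(D) = −18x² ÷ 3x² = −6. Subtract (−6)·D = −18x² + 12x − 12. Remainder: −2.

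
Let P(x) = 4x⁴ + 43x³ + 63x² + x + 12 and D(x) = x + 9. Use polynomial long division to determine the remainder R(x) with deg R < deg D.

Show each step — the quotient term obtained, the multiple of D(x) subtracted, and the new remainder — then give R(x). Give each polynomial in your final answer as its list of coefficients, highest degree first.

R = [3]

Step 1: lead(4x⁴ + 43x³ + 63x² + x + 12) ÷ lead(D) = 4x⁴ ÷ x = 4x³. Subtract (4x³)·D = 4x⁴ + 36x³. Remainder: 7x³ + 63x² + x + 12.
Step 2: lead(7x³ + 63x² + x + 12) ÷ lead(D) = 7x³ ÷ x = 7x². Subtract (7x²)·D = 7x³ + 63x². Remainder: x + 12.
Step 3: lead(x + 12) ÷ lead(D) = x ÷ x = 1. Subtract (1)·D = x + 9. Remainder: 3.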